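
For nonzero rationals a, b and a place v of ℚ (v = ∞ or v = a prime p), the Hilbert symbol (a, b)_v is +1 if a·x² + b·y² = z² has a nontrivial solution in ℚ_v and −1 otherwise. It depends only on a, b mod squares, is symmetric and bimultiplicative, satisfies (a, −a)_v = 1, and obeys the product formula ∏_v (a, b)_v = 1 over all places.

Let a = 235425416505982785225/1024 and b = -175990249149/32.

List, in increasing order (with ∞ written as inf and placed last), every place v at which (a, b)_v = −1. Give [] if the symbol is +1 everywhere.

[23, 29]

(a, b) ≡ (3289, -32538) mod (ℚ^×)²; places V = {2, 3, 5, 11, 13, 17, 23, 29, ∞}.
(a,b)_11: α=5, u≡6; β=3, v≡9 (mod 11); (6|11)=-1, (9|11)=+1; sign (−1)^1·-1^3·+1^5 = +1.
(a,b)_23: α=3, u≡7; β=2, v≡11 (mod 23); (7|23)=-1, (11|23)=-1; sign (−1)^0·-1^2·-1^3 = -1.
(a,b)_∞: sgn(3289)=+, sgn(-32538)=−, so +1.
(a,b)_13: α=3, u≡5; β=2, v≡3 (mod 13); (5|13)=-1, (3|13)=+1; sign (−1)^0·-1^2·+1^3 = +1.
(a,b)_2: α=-10, β=-5; u≡1, v≡3 (mod 8); ε(u)ε(v)=0·1, αω(v)=-10·1, βω(u)=-5·0; sum ≡ 0  ⇒  +1.
(a,b)_17: α=2, u≡15; β=1, v≡7 (mod 17); (15|17)=+1, (7|17)=-1; sign (−1)^0·+1^1·-1^2 = +1.
(a,b)_3: α=2, u≡1; β=1, v≡2 (mod 3); (1|3)=+1, (2|3)=-1; sign (−1)^0·+1^1·-1^2 = +1.
(a,b)_29: α=2, u≡21; β=1, v≡13 (mod 29); (21|29)=-1, (13|29)=+1; sign (−1)^0·-1^1·+1^2 = -1.
(a,b)_5: α=2, u≡1; β=0, v≡3 (mod 5); (1|5)=+1, (3|5)=-1; sign (−1)^0·+1^0·-1^2 = +1.
(3289, -32538 / ℚ) ramifies at {23, 29}: a division algebra.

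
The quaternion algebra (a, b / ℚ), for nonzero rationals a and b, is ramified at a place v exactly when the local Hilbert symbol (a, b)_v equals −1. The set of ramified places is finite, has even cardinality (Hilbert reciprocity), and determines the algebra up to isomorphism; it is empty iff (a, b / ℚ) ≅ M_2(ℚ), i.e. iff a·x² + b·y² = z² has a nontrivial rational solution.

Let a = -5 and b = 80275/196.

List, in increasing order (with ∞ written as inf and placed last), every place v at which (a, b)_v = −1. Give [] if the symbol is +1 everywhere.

[2, 19]

(a, b) ≡ (-5, 19) mod (ℚ^×)²; places V = {2, 5, 7, 13, 19, ∞}.
(a,b)_2: α=0, β=-2; u≡3, v≡3 (mod 8); ε(u)ε(v)=1·1, αω(v)=0·1, βω(u)=-2·1; sum ≡ 1  ⇒  -1.
(a,b)_13: α=0, u≡8; β=2, v≡7 (mod 13); (8|13)=-1, (7|13)=-1; sign (−1)^0·-1^2·-1^0 = +1.
(a,b)_∞: sgn(-5)=−, sgn(19)=+, so +1.
(a,b)_7: α=0, u≡2; β=-2, v≡5 (mod 7); (2|7)=+1, (5|7)=-1; sign (−1)^0·+1^-2·-1^0 = +1.
(a,b)_5: α=1, u≡4; β=2, v≡1 (mod 5); (4|5)=+1, (1|5)=+1; sign (−1)^0·+1^2·+1^1 = +1.
(a,b)_19: α=0, u≡14; β=1, v≡17 (mod 19); (14|19)=-1, (17|19)=+1; sign (−1)^0·-1^1·+1^0 = -1.
|Ram(-5, 19)| = 2, even; anisotropic at {2, 19}.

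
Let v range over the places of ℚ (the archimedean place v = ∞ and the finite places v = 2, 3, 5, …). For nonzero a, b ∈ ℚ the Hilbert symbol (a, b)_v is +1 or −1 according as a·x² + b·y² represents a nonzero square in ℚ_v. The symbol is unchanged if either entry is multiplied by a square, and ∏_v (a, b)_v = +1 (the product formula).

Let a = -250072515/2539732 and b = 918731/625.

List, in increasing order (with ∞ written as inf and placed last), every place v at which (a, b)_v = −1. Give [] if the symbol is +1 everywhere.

(a, b) ≡ (-455, 11) mod (ℚ^×)²; places V = {2, 3, 5, 7, 11, 13, 17, ∞}.
(a,b)_13: α=-3, u≡4; β=0, v≡8 (mod 13); (4|13)=+1, (8|13)=-1; sign (−1)^0·+1^0·-1^-3 = -1.
(a,b)_∞: sgn(-455)=−, sgn(11)=+, so +1.
(a,b)_11: α=2, u≡8; β=1, v≡1 (mod 11); (8|11)=-1, (1|11)=+1; sign (−1)^0·-1^1·+1^2 = -1.
(a,b)_17: α=-2, u≡16; β=4, v≡10 (mod 17); (16|17)=+1, (10|17)=-1; sign (−1)^0·+1^4·-1^-2 = +1.
(a,b)_3: α=10, u≡1; β=0, v≡2 (mod 3); (1|3)=+1, (2|3)=-1; sign (−1)^0·+1^0·-1^10 = +1.
(a,b)_7: α=1, u≡5; β=0, v≡1 (mod 7); (5|7)=-1, (1|7)=+1; sign (−1)^0·-1^0·+1^1 = +1.
(a,b)_2: α=-2, β=0; u≡1, v≡3 (mod 8); ε(u)ε(v)=0·1, αω(v)=-2·1, βω(u)=0·0; sum ≡ 0  ⇒  +1.
(a,b)_5: α=1, u≡1; β=-4, v≡1 (mod 5); (1|5)=+1, (1|5)=+1; sign (−1)^0·+1^-4·+1^1 = +1.
|Ram(-455, 11)| = 2, even; anisotropic at {11, 13}.

[11, 13]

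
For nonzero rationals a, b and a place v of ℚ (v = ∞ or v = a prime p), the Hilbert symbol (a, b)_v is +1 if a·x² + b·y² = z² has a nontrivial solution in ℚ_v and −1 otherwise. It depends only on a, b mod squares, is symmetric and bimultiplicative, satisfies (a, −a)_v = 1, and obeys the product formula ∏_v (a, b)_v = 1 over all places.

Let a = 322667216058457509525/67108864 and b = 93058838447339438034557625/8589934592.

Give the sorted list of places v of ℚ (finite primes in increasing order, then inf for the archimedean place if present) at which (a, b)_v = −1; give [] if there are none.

Mod squares: a ≡ 591261, b ≡ 37893917490. Check v ∈ {∞, 2, 3, 5, 11, 13, 17, 19, 23, 29, 41}.
v=3: a=3^13·(≡2), b=3^15·(≡2) mod 3; (2|3)=-1, (2|3)=-1; (−1)^{13·15·1}·(-1)^15·(-1)^13 = -1.
v=∞: 591261 > 0 and 37893917490 > 0  ⇒  (a,b)_∞ = +1.
v=17: a=17^2·(≡4), b=17^3·(≡9) mod 17; (4|17)=+1, (9|17)=+1; (−1)^{2·3·8}·(+1)^3·(+1)^2 = +1.
v=23: a=23^1·(≡16), b=23^1·(≡1) mod 23; (16|23)=+1, (1|23)=+1; (−1)^{1·1·11}·(+1)^1·(+1)^1 = -1.
v=19: a=19^1·(≡6), b=19^1·(≡18) mod 19; (6|19)=+1, (18|19)=-1; (−1)^{1·1·9}·(+1)^1·(-1)^1 = +1.
v=2: v_2(a)=-26, v_2(b)=-33; units ≡ 5, 1 (mod 8); ε·ε+αω+βω = 0·0+-26·0+-33·1 ≡ 1  ⇒  (a,b)_2 = -1.
v=29: a=29^2·(≡22), b=29^3·(≡6) mod 29; (22|29)=+1, (6|29)=+1; (−1)^{2·3·14}·(+1)^3·(+1)^2 = +1.
v=5: a=5^2·(≡4), b=5^3·(≡3) mod 5; (4|5)=+1, (3|5)=-1; (−1)^{2·3·2}·(+1)^3·(-1)^2 = +1.
v=11: a=11^1·(≡9), b=11^1·(≡9) mod 11; (9|11)=+1, (9|11)=+1; (−1)^{1·1·5}·(+1)^1·(+1)^1 = -1.
v=13: a=13^2·(≡11), b=13^3·(≡7) mod 13; (11|13)=-1, (7|13)=-1; (−1)^{2·3·6}·(-1)^3·(-1)^2 = -1.
v=41: a=41^1·(≡17), b=41^1·(≡21) mod 41; (17|41)=-1, (21|41)=+1; (−1)^{1·1·20}·(-1)^1·(+1)^1 = -1.
|Ram(591261, 37893917490)| = 6, even; anisotropic at {2, 3, 11, 13, 23, 41}.

[2, 3, 11, 13, 23, 41]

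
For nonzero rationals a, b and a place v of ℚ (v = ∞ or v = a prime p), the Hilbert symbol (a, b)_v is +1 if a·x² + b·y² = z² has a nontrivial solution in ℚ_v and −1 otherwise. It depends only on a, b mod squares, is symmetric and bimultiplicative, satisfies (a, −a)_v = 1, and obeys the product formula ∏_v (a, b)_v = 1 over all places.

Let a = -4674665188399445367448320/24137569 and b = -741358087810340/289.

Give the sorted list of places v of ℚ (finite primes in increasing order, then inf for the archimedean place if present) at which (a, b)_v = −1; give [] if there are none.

[5, 11, 13, 29, 41, inf]

(a, b) ≡ (-31395, -4243023785) mod (ℚ^×)²; places V = {2, 3, 5, 7, 11, 13, 17, 19, 23, 29, 31, 41, ∞}.
(a,b)_23: α=1, u≡15; β=1, v≡6 (mod 23); (15|23)=-1, (6|23)=+1; sign (−1)^1·-1^1·+1^1 = +1.
(a,b)_41: α=2, u≡24; β=1, v≡23 (mod 41); (24|41)=-1, (23|41)=+1; sign (−1)^0·-1^1·+1^2 = -1.
(a,b)_19: α=2, u≡18; β=2, v≡15 (mod 19); (18|19)=-1, (15|19)=-1; sign (−1)^0·-1^2·-1^2 = +1.
(a,b)_13: α=1, u≡10; β=1, v≡11 (mod 13); (10|13)=+1, (11|13)=-1; sign (−1)^0·+1^1·-1^1 = -1.
(a,b)_31: α=2, u≡8; β=1, v≡6 (mod 31); (8|31)=+1, (6|31)=-1; sign (−1)^0·+1^1·-1^2 = +1.
(a,b)_29: α=2, u≡27; β=1, v≡12 (mod 29); (27|29)=-1, (12|29)=-1; sign (−1)^0·-1^1·-1^2 = -1.
(a,b)_∞: sgn(-31395)=−, sgn(-4243023785)=−, so -1.
(a,b)_7: α=1, u≡2; β=1, v≡5 (mod 7); (2|7)=+1, (5|7)=-1; sign (−1)^1·+1^1·-1^1 = +1.
(a,b)_3: α=5, u≡2; β=0, v≡1 (mod 3); (2|3)=-1, (1|3)=+1; sign (−1)^0·-1^0·+1^5 = +1.
(a,b)_17: α=-6, u≡8; β=-2, v≡14 (mod 17); (8|17)=+1, (14|17)=-1; sign (−1)^0·+1^-2·-1^-6 = +1.
(a,b)_5: α=1, u≡4; β=1, v≡3 (mod 5); (4|5)=+1, (3|5)=-1; sign (−1)^0·+1^1·-1^1 = -1.
(a,b)_2: α=8, β=2; u≡5, v≡7 (mod 8); ε(u)ε(v)=0·1, αω(v)=8·0, βω(u)=2·1; sum ≡ 0  ⇒  +1.
(a,b)_11: α=4, u≡6; β=3, v≡8 (mod 11); (6|11)=-1, (8|11)=-1; sign (−1)^0·-1^3·-1^4 = -1.
|Ram(-31395, -4243023785)| = 6, even; anisotropic at {5, 11, 13, 29, 41, ∞}.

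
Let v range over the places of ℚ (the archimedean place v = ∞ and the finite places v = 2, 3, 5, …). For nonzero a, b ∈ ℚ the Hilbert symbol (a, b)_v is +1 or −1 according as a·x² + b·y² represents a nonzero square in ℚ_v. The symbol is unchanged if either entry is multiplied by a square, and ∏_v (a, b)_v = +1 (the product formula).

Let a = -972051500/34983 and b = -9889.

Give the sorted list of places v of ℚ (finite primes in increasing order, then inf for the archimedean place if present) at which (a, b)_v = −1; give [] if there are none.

[2, inf]

Mod squares: a ≡ -805, b ≡ -9889. Check v ∈ {∞, 2, 3, 5, 7, 11, 13, 17, 23, 29, 31}.
v=3: a=3^-2·(≡2), b=3^0·(≡2) mod 3; (2|3)=-1, (2|3)=-1; (−1)^{-2·0·1}·(-1)^0·(-1)^-2 = +1.
v=17: a=17^2·(≡11), b=17^0·(≡5) mod 17; (11|17)=-1, (5|17)=-1; (−1)^{2·0·8}·(-1)^0·(-1)^2 = +1.
v=31: a=31^2·(≡2), b=31^1·(≡22) mod 31; (2|31)=+1, (22|31)=-1; (−1)^{2·1·15}·(+1)^1·(-1)^2 = +1.
v=23: a=23^-1·(≡10), b=23^0·(≡1) mod 23; (10|23)=-1, (1|23)=+1; (−1)^{-1·0·11}·(-1)^0·(+1)^-1 = +1.
v=13: a=13^-2·(≡4), b=13^0·(≡4) mod 13; (4|13)=+1, (4|13)=+1; (−1)^{-2·0·6}·(+1)^0·(+1)^-2 = +1.
v=5: a=5^3·(≡1), b=5^0·(≡1) mod 5; (1|5)=+1, (1|5)=+1; (−1)^{3·0·2}·(+1)^0·(+1)^3 = +1.
v=∞: -805 < 0 and -9889 < 0  ⇒  (a,b)_∞ = -1.
v=2: v_2(a)=2, v_2(b)=0; units ≡ 3, 7 (mod 8); ε·ε+αω+βω = 1·1+2·0+0·1 ≡ 1  ⇒  (a,b)_2 = -1.
v=7: a=7^1·(≡4), b=7^0·(≡2) mod 7; (4|7)=+1, (2|7)=+1; (−1)^{1·0·3}·(+1)^0·(+1)^1 = +1.
v=11: a=11^0·(≡3), b=11^1·(≡3) mod 11; (3|11)=+1, (3|11)=+1; (−1)^{0·1·5}·(+1)^1·(+1)^0 = +1.
v=29: a=29^0·(≡25), b=29^1·(≡7) mod 29; (25|29)=+1, (7|29)=+1; (−1)^{0·1·14}·(+1)^1·(+1)^0 = +1.
Ram(-805, -9889) = {2, ∞}; no ℚ_2-point on the conic.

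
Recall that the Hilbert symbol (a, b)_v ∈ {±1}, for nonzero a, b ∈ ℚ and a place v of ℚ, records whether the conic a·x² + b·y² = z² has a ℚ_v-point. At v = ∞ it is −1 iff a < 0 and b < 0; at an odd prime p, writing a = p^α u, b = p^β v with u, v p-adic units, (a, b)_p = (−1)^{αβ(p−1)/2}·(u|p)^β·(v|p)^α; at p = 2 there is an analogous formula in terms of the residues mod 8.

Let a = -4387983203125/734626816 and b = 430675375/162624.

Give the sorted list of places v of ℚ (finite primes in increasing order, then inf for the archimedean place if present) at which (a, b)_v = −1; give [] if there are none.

Mod squares: a ≡ -37, b ≡ 2140635. Check v ∈ {∞, 2, 3, 5, 7, 11, 13, 19, 29, 37}.
v=3: a=3^0·(≡2), b=3^-1·(≡1) mod 3; (2|3)=-1, (1|3)=+1; (−1)^{0·-1·1}·(-1)^-1·(+1)^0 = -1.
v=29: a=29^2·(≡17), b=29^1·(≡14) mod 29; (17|29)=-1, (14|29)=-1; (−1)^{2·1·14}·(-1)^1·(-1)^2 = -1.
v=13: a=13^0·(≡11), b=13^2·(≡9) mod 13; (11|13)=-1, (9|13)=+1; (−1)^{0·2·6}·(-1)^2·(+1)^0 = +1.
v=11: a=11^-4·(≡10), b=11^-2·(≡10) mod 11; (10|11)=-1, (10|11)=-1; (−1)^{-4·-2·5}·(-1)^-2·(-1)^-4 = +1.
v=37: a=37^1·(≡26), b=37^1·(≡5) mod 37; (26|37)=+1, (5|37)=-1; (−1)^{1·1·18}·(+1)^1·(-1)^1 = -1.
v=19: a=19^2·(≡4), b=19^1·(≡10) mod 19; (4|19)=+1, (10|19)=-1; (−1)^{2·1·9}·(+1)^1·(-1)^2 = +1.
v=7: a=7^-2·(≡3), b=7^-1·(≡3) mod 7; (3|7)=-1, (3|7)=-1; (−1)^{-2·-1·3}·(-1)^-1·(-1)^-2 = -1.
v=5: a=5^8·(≡3), b=5^3·(≡2) mod 5; (3|5)=-1, (2|5)=-1; (−1)^{8·3·2}·(-1)^3·(-1)^8 = -1.
v=∞: -37 < 0 and 2140635 > 0  ⇒  (a,b)_∞ = +1.
v=2: v_2(a)=-10, v_2(b)=-6; units ≡ 3, 3 (mod 8); ε·ε+αω+βω = 1·1+-10·1+-6·1 ≡ 1  ⇒  (a,b)_2 = -1.
Ram(-37, 2140635) = {2, 3, 5, 7, 29, 37}; no ℚ_2-point on the conic.

[2, 3, 5, 7, 29, 37]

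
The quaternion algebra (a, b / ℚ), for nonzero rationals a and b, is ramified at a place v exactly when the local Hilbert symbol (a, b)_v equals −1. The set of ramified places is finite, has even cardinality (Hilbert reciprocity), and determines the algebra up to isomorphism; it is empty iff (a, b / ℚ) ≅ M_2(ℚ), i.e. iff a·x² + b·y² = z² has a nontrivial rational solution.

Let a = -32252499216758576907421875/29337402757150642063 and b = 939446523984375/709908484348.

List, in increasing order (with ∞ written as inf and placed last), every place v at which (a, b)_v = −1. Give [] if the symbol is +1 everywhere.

[7, 17]

Mod squares: a ≡ -1309, b ≡ 6545. Check v ∈ {∞, 2, 3, 5, 7, 11, 13, 17, 23, 31, 43}.
v=∞: -1309 < 0 and 6545 > 0  ⇒  (a,b)_∞ = +1.
v=11: a=11^5·(≡2), b=11^3·(≡1) mod 11; (2|11)=-1, (1|11)=+1; (−1)^{5·3·5}·(-1)^3·(+1)^5 = +1.
v=23: a=23^-6·(≡1), b=23^-4·(≡16) mod 23; (1|23)=+1, (16|23)=+1; (−1)^{-6·-4·11}·(+1)^-4·(+1)^-6 = +1.
v=5: a=5^8·(≡4), b=5^7·(≡4) mod 5; (4|5)=+1, (4|5)=+1; (−1)^{8·7·2}·(+1)^7·(+1)^8 = +1.
v=2: v_2(a)=0, v_2(b)=-2; units ≡ 3, 1 (mod 8); ε·ε+αω+βω = 1·0+0·0+-2·1 ≡ 0  ⇒  (a,b)_2 = +1.
v=31: a=31^2·(≡26), b=31^0·(≡25) mod 31; (26|31)=-1, (25|31)=+1; (−1)^{2·0·15}·(-1)^0·(+1)^2 = +1.
v=17: a=17^1·(≡1), b=17^1·(≡11) mod 17; (1|17)=+1, (11|17)=-1; (−1)^{1·1·8}·(+1)^1·(-1)^1 = -1.
v=43: a=43^-4·(≡16), b=43^-2·(≡25) mod 43; (16|43)=+1, (25|43)=+1; (−1)^{-4·-2·21}·(+1)^-2·(+1)^-4 = +1.
v=3: a=3^22·(≡2), b=3^12·(≡2) mod 3; (2|3)=-1, (2|3)=-1; (−1)^{22·12·1}·(-1)^12·(-1)^22 = +1.
v=7: a=7^-3·(≡4), b=7^-3·(≡1) mod 7; (4|7)=+1, (1|7)=+1; (−1)^{-3·-3·3}·(+1)^-3·(+1)^-3 = -1.
v=13: a=13^-2·(≡1), b=13^0·(≡11) mod 13; (1|13)=+1, (11|13)=-1; (−1)^{-2·0·6}·(+1)^0·(-1)^-2 = +1.
Ram(-1309, 6545) = {7, 17}; no ℚ_7-point on the conic.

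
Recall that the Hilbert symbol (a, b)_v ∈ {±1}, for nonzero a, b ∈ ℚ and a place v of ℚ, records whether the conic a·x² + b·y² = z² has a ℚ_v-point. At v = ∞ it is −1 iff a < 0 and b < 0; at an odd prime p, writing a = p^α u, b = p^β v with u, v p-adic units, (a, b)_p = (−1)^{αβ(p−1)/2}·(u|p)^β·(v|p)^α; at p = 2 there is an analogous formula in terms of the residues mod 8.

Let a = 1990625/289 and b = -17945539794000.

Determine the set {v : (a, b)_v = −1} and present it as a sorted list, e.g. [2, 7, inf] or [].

[3, 13]

(a, b) ≡ (65, -1365) mod (ℚ^×)²; places V = {2, 3, 5, 7, 13, 17, ∞}.
(a,b)_2: α=0, β=4; u≡1, v≡3 (mod 8); ε(u)ε(v)=0·1, αω(v)=0·1, βω(u)=4·0; sum ≡ 0  ⇒  +1.
(a,b)_7: α=2, u≡2; β=5, v≡4 (mod 7); (2|7)=+1, (4|7)=+1; sign (−1)^0·+1^5·+1^2 = +1.
(a,b)_∞: sgn(65)=+, sgn(-1365)=−, so +1.
(a,b)_13: α=1, u≡8; β=3, v≡3 (mod 13); (8|13)=-1, (3|13)=+1; sign (−1)^0·-1^3·+1^1 = -1.
(a,b)_5: α=5, u≡3; β=3, v≡3 (mod 5); (3|5)=-1, (3|5)=-1; sign (−1)^0·-1^3·-1^5 = +1.
(a,b)_3: α=0, u≡2; β=5, v≡1 (mod 3); (2|3)=-1, (1|3)=+1; sign (−1)^0·-1^5·+1^0 = -1.
(a,b)_17: α=-2, u≡10; β=0, v≡11 (mod 17); (10|17)=-1, (11|17)=-1; sign (−1)^0·-1^0·-1^-2 = +1.
|Ram(65, -1365)| = 2, even; anisotropic at {3, 13}.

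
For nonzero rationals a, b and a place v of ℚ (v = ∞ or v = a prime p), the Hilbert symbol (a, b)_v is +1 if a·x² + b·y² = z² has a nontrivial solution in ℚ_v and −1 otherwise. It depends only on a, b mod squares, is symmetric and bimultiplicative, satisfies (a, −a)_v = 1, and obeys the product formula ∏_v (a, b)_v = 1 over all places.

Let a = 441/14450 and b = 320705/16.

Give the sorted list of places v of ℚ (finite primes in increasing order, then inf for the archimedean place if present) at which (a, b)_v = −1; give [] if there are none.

[5, 11]

(a, b) ≡ (2, 6545) mod (ℚ^×)²; places V = {2, 3, 5, 7, 11, 17, ∞}.
(a,b)_2: α=-1, β=-4; u≡1, v≡1 (mod 8); ε(u)ε(v)=0·0, αω(v)=-1·0, βω(u)=-4·0; sum ≡ 0  ⇒  +1.
(a,b)_∞: sgn(2)=+, sgn(6545)=+, so +1.
(a,b)_17: α=-2, u≡1; β=1, v≡5 (mod 17); (1|17)=+1, (5|17)=-1; sign (−1)^0·+1^1·-1^-2 = +1.
(a,b)_7: α=2, u≡1; β=3, v≡2 (mod 7); (1|7)=+1, (2|7)=+1; sign (−1)^0·+1^3·+1^2 = +1.
(a,b)_5: α=-2, u≡2; β=1, v≡1 (mod 5); (2|5)=-1, (1|5)=+1; sign (−1)^0·-1^1·+1^-2 = -1.
(a,b)_11: α=0, u≡8; β=1, v≡1 (mod 11); (8|11)=-1, (1|11)=+1; sign (−1)^0·-1^1·+1^0 = -1.
(a,b)_3: α=2, u≡2; β=0, v≡2 (mod 3); (2|3)=-1, (2|3)=-1; sign (−1)^0·-1^0·-1^2 = +1.
|Ram(2, 6545)| = 2, even; anisotropic at {5, 11}.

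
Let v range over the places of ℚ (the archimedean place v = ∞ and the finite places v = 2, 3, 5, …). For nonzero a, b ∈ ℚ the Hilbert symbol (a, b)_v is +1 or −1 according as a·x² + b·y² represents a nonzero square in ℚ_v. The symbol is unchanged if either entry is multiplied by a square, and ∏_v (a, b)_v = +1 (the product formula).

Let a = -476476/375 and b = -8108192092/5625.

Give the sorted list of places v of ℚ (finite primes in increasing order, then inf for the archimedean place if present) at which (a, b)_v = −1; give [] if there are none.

[3, 5, 7, 13, 17, inf]

(a, b) ≡ (-36465, -7) mod (ℚ^×)²; places V = {2, 3, 5, 7, 11, 13, 17, ∞}.
(a,b)_17: α=1, u≡5; β=2, v≡5 (mod 17); (5|17)=-1, (5|17)=-1; sign (−1)^0·-1^2·-1^1 = -1.
(a,b)_7: α=2, u≡5; β=3, v≡3 (mod 7); (5|7)=-1, (3|7)=-1; sign (−1)^0·-1^3·-1^2 = -1.
(a,b)_3: α=-1, u≡1; β=-2, v≡2 (mod 3); (1|3)=+1, (2|3)=-1; sign (−1)^0·+1^-2·-1^-1 = -1.
(a,b)_∞: sgn(-36465)=−, sgn(-7)=−, so -1.
(a,b)_2: α=2, β=2; u≡7, v≡1 (mod 8); ε(u)ε(v)=1·0, αω(v)=2·0, βω(u)=2·0; sum ≡ 0  ⇒  +1.
(a,b)_13: α=1, u≡9; β=2, v≡8 (mod 13); (9|13)=+1, (8|13)=-1; sign (−1)^0·+1^2·-1^1 = -1.
(a,b)_11: α=1, u≡2; β=2, v≡9 (mod 11); (2|11)=-1, (9|11)=+1; sign (−1)^0·-1^2·+1^1 = +1.
(a,b)_5: α=-3, u≡3; β=-4, v≡2 (mod 5); (3|5)=-1, (2|5)=-1; sign (−1)^0·-1^-4·-1^-3 = -1.
(-36465, -7 / ℚ) ramifies at {3, 5, 7, 13, 17, ∞}: a division algebra.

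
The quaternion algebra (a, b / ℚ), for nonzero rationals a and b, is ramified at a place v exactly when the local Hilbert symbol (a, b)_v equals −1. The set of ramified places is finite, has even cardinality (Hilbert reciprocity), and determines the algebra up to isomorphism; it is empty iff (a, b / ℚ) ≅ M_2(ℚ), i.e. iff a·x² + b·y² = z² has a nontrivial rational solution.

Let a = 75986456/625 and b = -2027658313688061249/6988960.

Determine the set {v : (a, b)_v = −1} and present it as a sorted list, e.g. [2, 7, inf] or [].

[2, 13, 31, 37]

Mod squares: a ≡ 2294, b ≡ -4810. Check v ∈ {∞, 2, 3, 5, 7, 11, 13, 17, 19, 31, 37}.
v=17: a=17^0·(≡2), b=17^2·(≡15) mod 17; (2|17)=+1, (15|17)=+1; (−1)^{0·2·8}·(+1)^2·(+1)^0 = +1.
v=5: a=5^-4·(≡1), b=5^-1·(≡3) mod 5; (1|5)=+1, (3|5)=-1; (−1)^{-4·-1·2}·(+1)^-1·(-1)^-4 = +1.
v=7: a=7^2·(≡3), b=7^0·(≡6) mod 7; (3|7)=-1, (6|7)=-1; (−1)^{2·0·3}·(-1)^0·(-1)^2 = +1.
v=31: a=31^1·(≡26), b=31^2·(≡22) mod 31; (26|31)=-1, (22|31)=-1; (−1)^{1·2·15}·(-1)^2·(-1)^1 = -1.
v=13: a=13^2·(≡6), b=13^5·(≡5) mod 13; (6|13)=-1, (5|13)=-1; (−1)^{2·5·6}·(-1)^5·(-1)^2 = -1.
v=∞: 2294 > 0 and -4810 < 0  ⇒  (a,b)_∞ = +1.
v=11: a=11^0·(≡2), b=11^-2·(≡8) mod 11; (2|11)=-1, (8|11)=-1; (−1)^{0·-2·5}·(-1)^-2·(-1)^0 = +1.
v=19: a=19^0·(≡8), b=19^-2·(≡7) mod 19; (8|19)=-1, (7|19)=+1; (−1)^{0·-2·9}·(-1)^-2·(+1)^0 = +1.
v=3: a=3^0·(≡2), b=3^12·(≡2) mod 3; (2|3)=-1, (2|3)=-1; (−1)^{0·12·1}·(-1)^12·(-1)^0 = +1.
v=2: v_2(a)=3, v_2(b)=-5; units ≡ 3, 3 (mod 8); ε·ε+αω+βω = 1·1+3·1+-5·1 ≡ 1  ⇒  (a,b)_2 = -1.
v=37: a=37^1·(≡27), b=37^1·(≡17) mod 37; (27|37)=+1, (17|37)=-1; (−1)^{1·1·18}·(+1)^1·(-1)^1 = -1.
|Ram(2294, -4810)| = 4, even; anisotropic at {2, 13, 31, 37}.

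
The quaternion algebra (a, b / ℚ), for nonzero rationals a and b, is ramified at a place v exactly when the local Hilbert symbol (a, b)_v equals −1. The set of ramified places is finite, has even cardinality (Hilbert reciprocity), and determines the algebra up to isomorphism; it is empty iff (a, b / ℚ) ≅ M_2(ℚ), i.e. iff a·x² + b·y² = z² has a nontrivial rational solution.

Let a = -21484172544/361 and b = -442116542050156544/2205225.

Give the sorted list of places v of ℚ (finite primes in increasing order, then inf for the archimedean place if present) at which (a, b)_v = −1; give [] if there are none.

Mod squares: a ≡ -99789, b ≡ -29. Check v ∈ {∞, 2, 3, 5, 11, 19, 29, 31, 37}.
v=2: v_2(a)=8, v_2(b)=14; units ≡ 3, 3 (mod 8); ε·ε+αω+βω = 1·1+8·1+14·1 ≡ 1  ⇒  (a,b)_2 = -1.
v=11: a=11^0·(≡5), b=11^-2·(≡5) mod 11; (5|11)=+1, (5|11)=+1; (−1)^{0·-2·5}·(+1)^-2·(+1)^0 = +1.
v=3: a=3^1·(≡1), b=3^-6·(≡1) mod 3; (1|3)=+1, (1|3)=+1; (−1)^{1·-6·1}·(+1)^-6·(+1)^1 = +1.
v=5: a=5^0·(≡1), b=5^-2·(≡4) mod 5; (1|5)=+1, (4|5)=+1; (−1)^{0·-2·2}·(+1)^-2·(+1)^0 = +1.
v=29: a=29^3·(≡14), b=29^5·(≡20) mod 29; (14|29)=-1, (20|29)=+1; (−1)^{3·5·14}·(-1)^5·(+1)^3 = -1.
v=19: a=19^-2·(≡12), b=19^0·(≡16) mod 19; (12|19)=-1, (16|19)=+1; (−1)^{-2·0·9}·(-1)^0·(+1)^-2 = +1.
v=37: a=37^1·(≡36), b=37^2·(≡2) mod 37; (36|37)=+1, (2|37)=-1; (−1)^{1·2·18}·(+1)^2·(-1)^1 = -1.
v=31: a=31^1·(≡8), b=31^2·(≡2) mod 31; (8|31)=+1, (2|31)=+1; (−1)^{1·2·15}·(+1)^2·(+1)^1 = +1.
v=∞: -99789 < 0 and -29 < 0  ⇒  (a,b)_∞ = -1.
(-99789, -29 / ℚ) ramifies at {2, 29, 37, ∞}: a division algebra.

[2, 29, 37, inf]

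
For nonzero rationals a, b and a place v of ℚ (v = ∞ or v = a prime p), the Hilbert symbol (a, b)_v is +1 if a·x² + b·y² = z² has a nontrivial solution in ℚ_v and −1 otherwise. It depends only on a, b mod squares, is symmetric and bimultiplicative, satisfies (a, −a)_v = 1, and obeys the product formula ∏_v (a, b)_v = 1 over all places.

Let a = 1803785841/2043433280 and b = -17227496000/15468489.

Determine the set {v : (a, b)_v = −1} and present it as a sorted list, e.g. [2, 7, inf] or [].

[5, 13]

(a, b) ≡ (5, -65) mod (ℚ^×)²; places V = {2, 3, 5, 7, 11, 13, 19, 23, 37, ∞}.
(a,b)_2: α=-6, β=6; u≡5, v≡7 (mod 8); ε(u)ε(v)=0·1, αω(v)=-6·0, βω(u)=6·1; sum ≡ 0  ⇒  +1.
(a,b)_3: α=6, u≡2; β=-4, v≡1 (mod 3); (2|3)=-1, (1|3)=+1; sign (−1)^0·-1^-4·+1^6 = +1.
(a,b)_5: α=-1, u≡1; β=3, v≡3 (mod 5); (1|5)=+1, (3|5)=-1; sign (−1)^0·+1^3·-1^-1 = -1.
(a,b)_23: α=0, u≡20; β=-2, v≡8 (mod 23); (20|23)=-1, (8|23)=+1; sign (−1)^0·-1^-2·+1^0 = +1.
(a,b)_11: α=4, u≡5; β=2, v≡1 (mod 11); (5|11)=+1, (1|11)=+1; sign (−1)^0·+1^2·+1^4 = +1.
(a,b)_37: α=0, u≡24; β=2, v≡7 (mod 37); (24|37)=-1, (7|37)=+1; sign (−1)^0·-1^2·+1^0 = +1.
(a,b)_7: α=-2, u≡6; β=0, v≡6 (mod 7); (6|7)=-1, (6|7)=-1; sign (−1)^0·-1^0·-1^-2 = +1.
(a,b)_19: α=-4, u≡11; β=-2, v≡1 (mod 19); (11|19)=+1, (1|19)=+1; sign (−1)^0·+1^-2·+1^-4 = +1.
(a,b)_13: α=2, u≡11; β=1, v≡5 (mod 13); (11|13)=-1, (5|13)=-1; sign (−1)^0·-1^1·-1^2 = -1.
(a,b)_∞: sgn(5)=+, sgn(-65)=−, so +1.
(5, -65 / ℚ) ramifies at {5, 13}: a division algebra.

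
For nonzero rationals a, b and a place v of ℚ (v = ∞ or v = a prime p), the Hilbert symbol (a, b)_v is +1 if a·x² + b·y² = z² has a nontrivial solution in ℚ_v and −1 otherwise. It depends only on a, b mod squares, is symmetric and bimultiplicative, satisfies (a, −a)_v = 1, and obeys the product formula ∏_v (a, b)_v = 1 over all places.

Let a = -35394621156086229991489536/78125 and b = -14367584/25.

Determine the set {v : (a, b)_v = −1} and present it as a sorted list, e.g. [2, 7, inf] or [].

[17, inf]

(a, b) ≡ (-2145, -374) mod (ℚ^×)²; places V = {2, 3, 5, 7, 11, 13, 17, ∞}.
(a,b)_11: α=3, u≡3; β=1, v≡6 (mod 11); (3|11)=+1, (6|11)=-1; sign (−1)^1·+1^1·-1^3 = +1.
(a,b)_7: α=12, u≡4; β=4, v≡2 (mod 7); (4|7)=+1, (2|7)=+1; sign (−1)^0·+1^4·+1^12 = +1.
(a,b)_13: α=1, u≡1; β=0, v≡10 (mod 13); (1|13)=+1, (10|13)=+1; sign (−1)^0·+1^0·+1^1 = +1.
(a,b)_∞: sgn(-2145)=−, sgn(-374)=−, so -1.
(a,b)_2: α=16, β=5; u≡7, v≡5 (mod 8); ε(u)ε(v)=1·0, αω(v)=16·1, βω(u)=5·0; sum ≡ 0  ⇒  +1.
(a,b)_17: α=4, u≡5; β=1, v≡11 (mod 17); (5|17)=-1, (11|17)=-1; sign (−1)^0·-1^1·-1^4 = -1.
(a,b)_5: α=-7, u≡4; β=-2, v≡1 (mod 5); (4|5)=+1, (1|5)=+1; sign (−1)^0·+1^-2·+1^-7 = +1.
(a,b)_3: α=3, u≡2; β=0, v≡1 (mod 3); (2|3)=-1, (1|3)=+1; sign (−1)^0·-1^0·+1^3 = +1.
(-2145, -374 / ℚ) ramifies at {17, ∞}: a division algebra.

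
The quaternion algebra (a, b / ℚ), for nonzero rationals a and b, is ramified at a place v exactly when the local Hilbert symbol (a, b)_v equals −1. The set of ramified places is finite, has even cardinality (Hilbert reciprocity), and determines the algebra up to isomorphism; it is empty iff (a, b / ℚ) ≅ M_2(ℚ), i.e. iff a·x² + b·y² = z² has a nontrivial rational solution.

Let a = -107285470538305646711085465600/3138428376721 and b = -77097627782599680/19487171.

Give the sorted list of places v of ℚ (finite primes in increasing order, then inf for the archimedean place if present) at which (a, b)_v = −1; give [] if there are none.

[3, inf]

(a, b) ≡ (-19, -53295) mod (ℚ^×)²; places V = {2, 3, 5, 11, 17, 19, ∞}.
(a,b)_19: α=5, u≡15; β=3, v≡4 (mod 19); (15|19)=-1, (4|19)=+1; sign (−1)^1·-1^3·+1^5 = +1.
(a,b)_5: α=2, u≡1; β=1, v≡4 (mod 5); (1|5)=+1, (4|5)=+1; sign (−1)^0·+1^1·+1^2 = +1.
(a,b)_∞: sgn(-19)=−, sgn(-53295)=−, so -1.
(a,b)_11: α=-12, u≡3; β=-7, v≡8 (mod 11); (3|11)=+1, (8|11)=-1; sign (−1)^0·+1^-7·-1^-12 = +1.
(a,b)_3: α=28, u≡2; β=17, v≡1 (mod 3); (2|3)=-1, (1|3)=+1; sign (−1)^0·-1^17·+1^28 = -1.
(a,b)_17: α=2, u≡4; β=1, v≡10 (mod 17); (4|17)=+1, (10|17)=-1; sign (−1)^0·+1^1·-1^2 = +1.
(a,b)_2: α=18, β=10; u≡5, v≡1 (mod 8); ε(u)ε(v)=0·0, αω(v)=18·0, βω(u)=10·1; sum ≡ 0  ⇒  +1.
|Ram(-19, -53295)| = 2, even; anisotropic at {3, ∞}.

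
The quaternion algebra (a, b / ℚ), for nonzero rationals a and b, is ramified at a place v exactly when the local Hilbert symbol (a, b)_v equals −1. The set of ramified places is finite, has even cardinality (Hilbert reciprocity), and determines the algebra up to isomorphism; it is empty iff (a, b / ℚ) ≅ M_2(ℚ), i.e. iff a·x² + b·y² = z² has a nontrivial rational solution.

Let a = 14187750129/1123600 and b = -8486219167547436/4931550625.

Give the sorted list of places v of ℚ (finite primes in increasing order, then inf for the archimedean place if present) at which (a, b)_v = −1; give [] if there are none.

[7, 19]

Mod squares: a ≡ 12369, b ≡ -651. Check v ∈ {∞, 2, 3, 5, 7, 17, 19, 23, 31, 53}.
v=7: a=7^3·(≡5), b=7^1·(≡5) mod 7; (5|7)=-1, (5|7)=-1; (−1)^{3·1·3}·(-1)^1·(-1)^3 = -1.
v=19: a=19^1·(≡7), b=19^2·(≡2) mod 19; (7|19)=+1, (2|19)=-1; (−1)^{1·2·9}·(+1)^2·(-1)^1 = -1.
v=17: a=17^2·(≡6), b=17^2·(≡3) mod 17; (6|17)=-1, (3|17)=-1; (−1)^{2·2·8}·(-1)^2·(-1)^2 = +1.
v=3: a=3^5·(≡1), b=3^11·(≡2) mod 3; (1|3)=+1, (2|3)=-1; (−1)^{5·11·1}·(+1)^11·(-1)^5 = +1.
v=∞: 12369 > 0 and -651 < 0  ⇒  (a,b)_∞ = +1.
v=53: a=53^-2·(≡14), b=53^-4·(≡38) mod 53; (14|53)=-1, (38|53)=+1; (−1)^{-2·-4·26}·(-1)^-4·(+1)^-2 = +1.
v=23: a=23^0·(≡13), b=23^2·(≡4) mod 23; (13|23)=+1, (4|23)=+1; (−1)^{0·2·11}·(+1)^2·(+1)^0 = +1.
v=5: a=5^-2·(≡1), b=5^-4·(≡4) mod 5; (1|5)=+1, (4|5)=+1; (−1)^{-2·-4·2}·(+1)^-4·(+1)^-2 = +1.
v=2: v_2(a)=-4, v_2(b)=2; units ≡ 1, 5 (mod 8); ε·ε+αω+βω = 0·0+-4·1+2·0 ≡ 0  ⇒  (a,b)_2 = +1.
v=31: a=31^1·(≡23), b=31^1·(≡1) mod 31; (23|31)=-1, (1|31)=+1; (−1)^{1·1·15}·(-1)^1·(+1)^1 = +1.
(12369, -651 / ℚ) ramifies at {7, 19}: a division algebra.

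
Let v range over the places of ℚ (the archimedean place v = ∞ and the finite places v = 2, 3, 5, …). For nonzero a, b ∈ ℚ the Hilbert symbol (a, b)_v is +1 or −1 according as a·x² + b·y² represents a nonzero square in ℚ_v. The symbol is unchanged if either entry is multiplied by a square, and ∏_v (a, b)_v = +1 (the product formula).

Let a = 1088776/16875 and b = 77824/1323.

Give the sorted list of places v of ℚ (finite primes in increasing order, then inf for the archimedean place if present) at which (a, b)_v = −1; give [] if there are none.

(a, b) ≡ (2262, 57) mod (ℚ^×)²; places V = {2, 3, 5, 7, 13, 19, 29, ∞}.
(a,b)_29: α=1, u≡23; β=0, v≡9 (mod 29); (23|29)=+1, (9|29)=+1; sign (−1)^0·+1^0·+1^1 = +1.
(a,b)_2: α=3, β=12; u≡3, v≡1 (mod 8); ε(u)ε(v)=1·0, αω(v)=3·0, βω(u)=12·1; sum ≡ 0  ⇒  +1.
(a,b)_19: α=2, u≡11; β=1, v≡12 (mod 19); (11|19)=+1, (12|19)=-1; sign (−1)^0·+1^1·-1^2 = +1.
(a,b)_13: α=1, u≡6; β=0, v≡11 (mod 13); (6|13)=-1, (11|13)=-1; sign (−1)^0·-1^0·-1^1 = -1.
(a,b)_7: α=0, u≡2; β=-2, v≡2 (mod 7); (2|7)=+1, (2|7)=+1; sign (−1)^0·+1^-2·+1^0 = +1.
(a,b)_5: α=-4, u≡3; β=0, v≡3 (mod 5); (3|5)=-1, (3|5)=-1; sign (−1)^0·-1^0·-1^-4 = +1.
(a,b)_∞: sgn(2262)=+, sgn(57)=+, so +1.
(a,b)_3: α=-3, u≡1; β=-3, v≡1 (mod 3); (1|3)=+1, (1|3)=+1; sign (−1)^1·+1^-3·+1^-3 = -1.
Ram(2262, 57) = {3, 13}; no ℚ_3-point on the conic.

[3, 13]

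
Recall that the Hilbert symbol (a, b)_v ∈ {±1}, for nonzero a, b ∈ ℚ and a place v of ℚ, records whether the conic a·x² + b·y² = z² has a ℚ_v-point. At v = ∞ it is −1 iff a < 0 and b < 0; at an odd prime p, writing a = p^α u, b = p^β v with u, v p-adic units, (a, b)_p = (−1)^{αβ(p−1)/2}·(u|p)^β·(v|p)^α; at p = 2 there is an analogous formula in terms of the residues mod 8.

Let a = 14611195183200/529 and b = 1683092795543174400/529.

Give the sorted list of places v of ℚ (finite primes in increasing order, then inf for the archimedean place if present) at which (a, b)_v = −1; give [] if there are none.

(a, b) ≡ (21318, 4389) mod (ℚ^×)²; places V = {2, 3, 5, 7, 11, 17, 19, 23, ∞}.
(a,b)_17: α=3, u≡4; β=4, v≡6 (mod 17); (4|17)=+1, (6|17)=-1; sign (−1)^0·+1^4·-1^3 = -1.
(a,b)_7: α=2, u≡3; β=3, v≡4 (mod 7); (3|7)=-1, (4|7)=+1; sign (−1)^0·-1^3·+1^2 = -1.
(a,b)_3: α=1, u≡2; β=1, v≡2 (mod 3); (2|3)=-1, (2|3)=-1; sign (−1)^1·-1^1·-1^1 = -1.
(a,b)_∞: sgn(21318)=+, sgn(4389)=+, so +1.
(a,b)_5: α=2, u≡2; β=2, v≡4 (mod 5); (2|5)=-1, (4|5)=+1; sign (−1)^0·-1^2·+1^2 = +1.
(a,b)_2: α=5, β=8; u≡3, v≡5 (mod 8); ε(u)ε(v)=1·0, αω(v)=5·1, βω(u)=8·1; sum ≡ 1  ⇒  -1.
(a,b)_23: α=-2, u≡7; β=-2, v≡10 (mod 23); (7|23)=-1, (10|23)=-1; sign (−1)^0·-1^-2·-1^-2 = +1.
(a,b)_19: α=1, u≡5; β=1, v≡13 (mod 19); (5|19)=+1, (13|19)=-1; sign (−1)^1·+1^1·-1^1 = +1.
(a,b)_11: α=3, u≡10; β=5, v≡5 (mod 11); (10|11)=-1, (5|11)=+1; sign (−1)^1·-1^5·+1^3 = +1.
(21318, 4389 / ℚ) ramifies at {2, 3, 7, 17}: a division algebra.

[2, 3, 7, 17]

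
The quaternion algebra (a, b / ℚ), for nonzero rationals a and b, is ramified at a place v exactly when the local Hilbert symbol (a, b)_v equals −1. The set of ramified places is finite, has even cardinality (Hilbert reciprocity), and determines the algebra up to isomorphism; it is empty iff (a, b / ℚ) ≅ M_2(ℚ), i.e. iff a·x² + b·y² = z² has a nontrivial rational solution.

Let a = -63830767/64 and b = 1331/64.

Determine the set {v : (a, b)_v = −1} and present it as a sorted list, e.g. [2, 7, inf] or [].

[11, 13, 17, 31]

(a, b) ≡ (-527527, 11) mod (ℚ^×)²; places V = {2, 7, 11, 13, 17, 31, ∞}.
(a,b)_11: α=3, u≡4; β=3, v≡5 (mod 11); (4|11)=+1, (5|11)=+1; sign (−1)^1·+1^3·+1^3 = -1.
(a,b)_13: α=1, u≡11; β=0, v≡8 (mod 13); (11|13)=-1, (8|13)=-1; sign (−1)^0·-1^0·-1^1 = -1.
(a,b)_∞: sgn(-527527)=−, sgn(11)=+, so +1.
(a,b)_7: α=1, u≡2; β=0, v≡1 (mod 7); (2|7)=+1, (1|7)=+1; sign (−1)^0·+1^0·+1^1 = +1.
(a,b)_2: α=-6, β=-6; u≡1, v≡3 (mod 8); ε(u)ε(v)=0·1, αω(v)=-6·1, βω(u)=-6·0; sum ≡ 0  ⇒  +1.
(a,b)_17: α=1, u≡3; β=0, v≡3 (mod 17); (3|17)=-1, (3|17)=-1; sign (−1)^0·-1^0·-1^1 = -1.
(a,b)_31: α=1, u≡28; β=0, v≡30 (mod 31); (28|31)=+1, (30|31)=-1; sign (−1)^0·+1^0·-1^1 = -1.
Ram(-527527, 11) = {11, 13, 17, 31}; no ℚ_11-point on the conic.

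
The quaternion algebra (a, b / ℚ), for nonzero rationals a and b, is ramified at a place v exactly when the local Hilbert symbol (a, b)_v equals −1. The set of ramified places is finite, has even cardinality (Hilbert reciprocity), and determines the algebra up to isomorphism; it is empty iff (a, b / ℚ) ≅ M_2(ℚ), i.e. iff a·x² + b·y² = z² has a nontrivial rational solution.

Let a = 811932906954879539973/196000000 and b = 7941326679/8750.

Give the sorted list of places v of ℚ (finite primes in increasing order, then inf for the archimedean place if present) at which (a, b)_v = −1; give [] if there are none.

(a, b) ≡ (957, 121394) mod (ℚ^×)²; places V = {2, 3, 5, 7, 11, 13, 23, 29, 37, ∞}.
(a,b)_7: α=-2, u≡6; β=-1, v≡5 (mod 7); (6|7)=-1, (5|7)=-1; sign (−1)^0·-1^-1·-1^-2 = -1.
(a,b)_5: α=-6, u≡2; β=-4, v≡1 (mod 5); (2|5)=-1, (1|5)=+1; sign (−1)^0·-1^-4·+1^-6 = +1.
(a,b)_13: α=2, u≡7; β=1, v≡9 (mod 13); (7|13)=-1, (9|13)=+1; sign (−1)^0·-1^1·+1^2 = -1.
(a,b)_29: α=5, u≡13; β=3, v≡11 (mod 29); (13|29)=+1, (11|29)=-1; sign (−1)^0·+1^3·-1^5 = -1.
(a,b)_11: α=3, u≡10; β=2, v≡5 (mod 11); (10|11)=-1, (5|11)=+1; sign (−1)^0·-1^2·+1^3 = +1.
(a,b)_2: α=-8, β=-1; u≡5, v≡1 (mod 8); ε(u)ε(v)=0·0, αω(v)=-8·0, βω(u)=-1·1; sum ≡ 1  ⇒  -1.
(a,b)_23: α=2, u≡11; β=1, v≡20 (mod 23); (11|23)=-1, (20|23)=-1; sign (−1)^0·-1^1·-1^2 = -1.
(a,b)_37: α=2, u≡5; β=0, v≡16 (mod 37); (5|37)=-1, (16|37)=+1; sign (−1)^0·-1^0·+1^2 = +1.
(a,b)_3: α=5, u≡1; β=2, v≡2 (mod 3); (1|3)=+1, (2|3)=-1; sign (−1)^0·+1^2·-1^5 = -1.
(a,b)_∞: sgn(957)=+, sgn(121394)=+, so +1.
(957, 121394 / ℚ) ramifies at {2, 3, 7, 13, 23, 29}: a division algebra.

[2, 3, 7, 13, 23, 29]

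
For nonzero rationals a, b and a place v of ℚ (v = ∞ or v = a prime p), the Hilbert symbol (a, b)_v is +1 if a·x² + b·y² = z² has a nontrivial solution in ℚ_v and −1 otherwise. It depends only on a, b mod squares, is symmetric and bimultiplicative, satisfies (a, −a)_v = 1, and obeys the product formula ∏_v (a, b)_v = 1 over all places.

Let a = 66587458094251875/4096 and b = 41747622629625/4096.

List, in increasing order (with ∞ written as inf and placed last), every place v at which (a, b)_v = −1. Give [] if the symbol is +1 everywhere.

[5, 23, 29, 43]

Mod squares: a ≡ 402523, b ≡ 5305985. Check v ∈ {∞, 2, 3, 5, 11, 17, 23, 29, 37, 43}.
v=29: a=29^2·(≡27), b=29^1·(≡20) mod 29; (27|29)=-1, (20|29)=+1; (−1)^{2·1·14}·(-1)^1·(+1)^2 = -1.
v=∞: 402523 > 0 and 5305985 > 0  ⇒  (a,b)_∞ = +1.
v=17: a=17^2·(≡6), b=17^2·(≡15) mod 17; (6|17)=-1, (15|17)=+1; (−1)^{2·2·8}·(-1)^2·(+1)^2 = +1.
v=37: a=37^1·(≡7), b=37^1·(≡11) mod 37; (7|37)=+1, (11|37)=+1; (−1)^{1·1·18}·(+1)^1·(+1)^1 = +1.
v=11: a=11^3·(≡6), b=11^2·(≡3) mod 11; (6|11)=-1, (3|11)=+1; (−1)^{3·2·5}·(-1)^2·(+1)^3 = +1.
v=5: a=5^4·(≡3), b=5^3·(≡2) mod 5; (3|5)=-1, (2|5)=-1; (−1)^{4·3·2}·(-1)^3·(-1)^4 = -1.
v=3: a=3^2·(≡1), b=3^2·(≡2) mod 3; (1|3)=+1, (2|3)=-1; (−1)^{2·2·1}·(+1)^2·(-1)^2 = +1.
v=43: a=43^1·(≡37), b=43^1·(≡20) mod 43; (37|43)=-1, (20|43)=-1; (−1)^{1·1·21}·(-1)^1·(-1)^1 = -1.
v=23: a=23^1·(≡20), b=23^1·(≡14) mod 23; (20|23)=-1, (14|23)=-1; (−1)^{1·1·11}·(-1)^1·(-1)^1 = -1.
v=2: v_2(a)=-12, v_2(b)=-12; units ≡ 3, 1 (mod 8); ε·ε+αω+βω = 1·0+-12·0+-12·1 ≡ 0  ⇒  (a,b)_2 = +1.
Ram(402523, 5305985) = {5, 23, 29, 43}; no ℚ_5-point on the conic.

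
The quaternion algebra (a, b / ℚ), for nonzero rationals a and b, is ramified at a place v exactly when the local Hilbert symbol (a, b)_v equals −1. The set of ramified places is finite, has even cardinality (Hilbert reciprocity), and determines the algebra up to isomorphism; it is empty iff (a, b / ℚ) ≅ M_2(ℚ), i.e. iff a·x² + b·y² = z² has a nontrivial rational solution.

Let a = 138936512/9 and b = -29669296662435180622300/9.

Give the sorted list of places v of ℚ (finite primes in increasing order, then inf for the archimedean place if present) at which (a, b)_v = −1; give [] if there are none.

[11, 17, 19, 47]

(a, b) ≡ (2170883, -62955607) mod (ℚ^×)²; places V = {2, 3, 5, 11, 13, 17, 19, 29, 47, ∞}.
(a,b)_13: α=1, u≡8; β=3, v≡2 (mod 13); (8|13)=-1, (2|13)=-1; sign (−1)^0·-1^3·-1^1 = +1.
(a,b)_2: α=6, β=2; u≡3, v≡1 (mod 8); ε(u)ε(v)=1·0, αω(v)=6·0, βω(u)=2·1; sum ≡ 0  ⇒  +1.
(a,b)_17: α=1, u≡6; β=3, v≡1 (mod 17); (6|17)=-1, (1|17)=+1; sign (−1)^0·-1^3·+1^1 = -1.
(a,b)_29: α=0, u≡20; β=1, v≡5 (mod 29); (20|29)=+1, (5|29)=+1; sign (−1)^0·+1^1·+1^0 = +1.
(a,b)_5: α=0, u≡3; β=2, v≡2 (mod 5); (3|5)=-1, (2|5)=-1; sign (−1)^0·-1^2·-1^0 = +1.
(a,b)_3: α=-2, u≡2; β=-2, v≡2 (mod 3); (2|3)=-1, (2|3)=-1; sign (−1)^0·-1^-2·-1^-2 = +1.
(a,b)_19: α=1, u≡12; β=3, v≡3 (mod 19); (12|19)=-1, (3|19)=-1; sign (−1)^1·-1^3·-1^1 = -1.
(a,b)_47: α=1, u≡40; β=3, v≡38 (mod 47); (40|47)=-1, (38|47)=-1; sign (−1)^1·-1^3·-1^1 = -1.
(a,b)_∞: sgn(2170883)=+, sgn(-62955607)=−, so +1.
(a,b)_11: α=1, u≡2; β=3, v≡6 (mod 11); (2|11)=-1, (6|11)=-1; sign (−1)^1·-1^3·-1^1 = -1.
(2170883, -62955607 / ℚ) ramifies at {11, 17, 19, 47}: a division algebra.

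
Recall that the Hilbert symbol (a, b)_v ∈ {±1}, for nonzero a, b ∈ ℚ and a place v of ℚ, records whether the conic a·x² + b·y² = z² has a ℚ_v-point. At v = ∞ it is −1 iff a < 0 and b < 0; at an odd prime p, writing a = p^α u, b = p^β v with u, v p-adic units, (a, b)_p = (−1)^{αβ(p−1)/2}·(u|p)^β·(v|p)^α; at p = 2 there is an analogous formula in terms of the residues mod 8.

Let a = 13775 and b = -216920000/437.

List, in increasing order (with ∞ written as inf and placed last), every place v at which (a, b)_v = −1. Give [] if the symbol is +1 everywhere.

[17, 23]

(a, b) ≡ (551, -2369851) mod (ℚ^×)²; places V = {2, 5, 11, 17, 19, 23, 29, ∞}.
(a,b)_2: α=0, β=6; u≡7, v≡5 (mod 8); ε(u)ε(v)=1·0, αω(v)=0·1, βω(u)=6·0; sum ≡ 0  ⇒  +1.
(a,b)_23: α=0, u≡21; β=-1, v≡2 (mod 23); (21|23)=-1, (2|23)=+1; sign (−1)^0·-1^-1·+1^0 = -1.
(a,b)_∞: sgn(551)=+, sgn(-2369851)=−, so +1.
(a,b)_11: α=0, u≡3; β=1, v≡1 (mod 11); (3|11)=+1, (1|11)=+1; sign (−1)^0·+1^1·+1^0 = +1.
(a,b)_17: α=0, u≡5; β=1, v≡11 (mod 17); (5|17)=-1, (11|17)=-1; sign (−1)^0·-1^1·-1^0 = -1.
(a,b)_5: α=2, u≡1; β=4, v≡4 (mod 5); (1|5)=+1, (4|5)=+1; sign (−1)^0·+1^4·+1^2 = +1.
(a,b)_29: α=1, u≡11; β=1, v≡14 (mod 29); (11|29)=-1, (14|29)=-1; sign (−1)^0·-1^1·-1^1 = +1.
(a,b)_19: α=1, u≡3; β=-1, v≡9 (mod 19); (3|19)=-1, (9|19)=+1; sign (−1)^1·-1^-1·+1^1 = +1.
|Ram(551, -2369851)| = 2, even; anisotropic at {17, 23}.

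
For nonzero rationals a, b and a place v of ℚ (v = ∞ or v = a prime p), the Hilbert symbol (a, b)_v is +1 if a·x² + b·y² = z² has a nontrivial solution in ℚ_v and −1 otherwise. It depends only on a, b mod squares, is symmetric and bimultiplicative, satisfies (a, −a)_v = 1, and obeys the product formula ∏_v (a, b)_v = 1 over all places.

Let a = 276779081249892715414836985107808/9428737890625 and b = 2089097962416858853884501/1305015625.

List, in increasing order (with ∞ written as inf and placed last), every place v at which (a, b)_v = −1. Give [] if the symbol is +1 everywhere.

[2, 29, 37, 41]

(a, b) ≡ (21238, 29) mod (ℚ^×)²; places V = {2, 3, 5, 7, 11, 17, 29, 37, 41, ∞}.
(a,b)_2: α=5, β=0; u≡3, v≡5 (mod 8); ε(u)ε(v)=1·0, αω(v)=5·1, βω(u)=0·1; sum ≡ 1  ⇒  -1.
(a,b)_11: α=6, u≡6; β=4, v≡7 (mod 11); (6|11)=-1, (7|11)=-1; sign (−1)^0·-1^4·-1^6 = +1.
(a,b)_41: α=3, u≡29; β=2, v≡24 (mod 41); (29|41)=-1, (24|41)=-1; sign (−1)^0·-1^2·-1^3 = -1.
(a,b)_∞: sgn(21238)=+, sgn(29)=+, so +1.
(a,b)_3: α=0, u≡1; β=2, v≡2 (mod 3); (1|3)=+1, (2|3)=-1; sign (−1)^0·+1^2·-1^0 = +1.
(a,b)_5: α=-8, u≡2; β=-6, v≡1 (mod 5); (2|5)=-1, (1|5)=+1; sign (−1)^0·-1^-6·+1^-8 = +1.
(a,b)_17: α=-6, u≡14; β=-4, v≡12 (mod 17); (14|17)=-1, (12|17)=-1; sign (−1)^0·-1^-4·-1^-6 = +1.
(a,b)_37: α=3, u≡32; β=2, v≡14 (mod 37); (32|37)=-1, (14|37)=-1; sign (−1)^0·-1^2·-1^3 = -1.
(a,b)_29: α=4, u≡27; β=3, v≡6 (mod 29); (27|29)=-1, (6|29)=+1; sign (−1)^0·-1^3·+1^4 = -1.
(a,b)_7: α=11, u≡6; β=10, v≡1 (mod 7); (6|7)=-1, (1|7)=+1; sign (−1)^0·-1^10·+1^11 = +1.
Ram(21238, 29) = {2, 29, 37, 41}; no ℚ_2-point on the conic.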